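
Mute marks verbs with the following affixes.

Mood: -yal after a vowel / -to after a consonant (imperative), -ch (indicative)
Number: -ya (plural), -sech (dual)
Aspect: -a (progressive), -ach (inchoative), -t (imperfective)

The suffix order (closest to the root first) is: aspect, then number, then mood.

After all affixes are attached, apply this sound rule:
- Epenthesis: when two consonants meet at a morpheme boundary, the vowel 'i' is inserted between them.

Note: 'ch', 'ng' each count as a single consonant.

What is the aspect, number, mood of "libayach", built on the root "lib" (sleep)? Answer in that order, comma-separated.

Segment: lib-a-ya-ch.
aspect: -a → progressive.
number: -ya → plural.
mood: -ch → indicative.

progressive, plural, indicative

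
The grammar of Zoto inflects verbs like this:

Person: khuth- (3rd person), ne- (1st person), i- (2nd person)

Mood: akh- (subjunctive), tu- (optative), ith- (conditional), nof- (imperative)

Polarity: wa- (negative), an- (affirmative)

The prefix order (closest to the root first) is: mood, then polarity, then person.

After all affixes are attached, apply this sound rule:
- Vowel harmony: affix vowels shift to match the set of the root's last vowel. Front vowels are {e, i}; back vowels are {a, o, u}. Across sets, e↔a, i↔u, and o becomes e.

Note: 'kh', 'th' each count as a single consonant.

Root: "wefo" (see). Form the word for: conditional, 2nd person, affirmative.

uanuthwefo

Attach mood conditional ith- → ithwefo.
Attach polarity affirmative an- → anithwefo.
Attach person 2nd person i- → ianithwefo.
Apply vowel harmony: ianithwefo → uanuthwefo.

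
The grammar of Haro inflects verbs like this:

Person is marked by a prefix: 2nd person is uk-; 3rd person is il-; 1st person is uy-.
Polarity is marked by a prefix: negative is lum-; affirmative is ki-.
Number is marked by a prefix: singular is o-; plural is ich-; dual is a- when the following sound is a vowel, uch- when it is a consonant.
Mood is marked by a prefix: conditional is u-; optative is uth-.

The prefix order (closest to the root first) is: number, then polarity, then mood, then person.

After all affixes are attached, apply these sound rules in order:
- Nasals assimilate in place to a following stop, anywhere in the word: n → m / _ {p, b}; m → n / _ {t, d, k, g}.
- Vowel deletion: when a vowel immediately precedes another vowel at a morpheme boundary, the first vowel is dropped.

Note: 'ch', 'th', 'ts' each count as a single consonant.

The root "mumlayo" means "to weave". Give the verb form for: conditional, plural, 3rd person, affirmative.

ilukichmumlayo

Attach number plural ich- → ichmumlayo.
Attach polarity affirmative ki- → kiichmumlayo.
Attach mood conditional u- → ukiichmumlayo.
Attach person 3rd person il- → ilukiichmumlayo.
Nasal assimilation: no change.
Apply vowel deletion: ilukiichmumlayo → ilukichmumlayo.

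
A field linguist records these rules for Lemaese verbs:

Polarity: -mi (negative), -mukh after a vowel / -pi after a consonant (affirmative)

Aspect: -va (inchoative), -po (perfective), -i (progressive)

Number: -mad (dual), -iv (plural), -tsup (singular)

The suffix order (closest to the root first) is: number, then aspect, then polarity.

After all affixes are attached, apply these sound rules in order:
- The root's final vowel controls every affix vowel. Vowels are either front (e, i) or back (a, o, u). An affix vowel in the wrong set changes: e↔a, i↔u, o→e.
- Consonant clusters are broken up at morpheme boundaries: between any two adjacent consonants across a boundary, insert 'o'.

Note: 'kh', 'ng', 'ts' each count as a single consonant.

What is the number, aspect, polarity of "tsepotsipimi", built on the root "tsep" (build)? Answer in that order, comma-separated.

singular, progressive, negative

Segment: tsep-tsup-i-mi.
number: -tsup → singular.
aspect: -i → progressive.
polarity: -mi → negative.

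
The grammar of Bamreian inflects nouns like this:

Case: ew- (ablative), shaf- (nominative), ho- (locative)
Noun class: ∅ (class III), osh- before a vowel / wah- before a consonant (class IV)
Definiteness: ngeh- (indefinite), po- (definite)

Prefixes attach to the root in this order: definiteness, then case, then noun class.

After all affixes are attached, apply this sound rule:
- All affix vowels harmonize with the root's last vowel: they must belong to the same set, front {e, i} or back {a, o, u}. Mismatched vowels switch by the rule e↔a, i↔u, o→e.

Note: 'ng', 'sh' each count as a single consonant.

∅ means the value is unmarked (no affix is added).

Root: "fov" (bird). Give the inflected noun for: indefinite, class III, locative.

hongahfov

Attach definiteness indefinite ngeh- → ngehfov.
Attach case locative ho- → hongehfov.
noun class = class III: zero marking, form stays hongehfov.
Apply vowel harmony: hongehfov → hongahfov.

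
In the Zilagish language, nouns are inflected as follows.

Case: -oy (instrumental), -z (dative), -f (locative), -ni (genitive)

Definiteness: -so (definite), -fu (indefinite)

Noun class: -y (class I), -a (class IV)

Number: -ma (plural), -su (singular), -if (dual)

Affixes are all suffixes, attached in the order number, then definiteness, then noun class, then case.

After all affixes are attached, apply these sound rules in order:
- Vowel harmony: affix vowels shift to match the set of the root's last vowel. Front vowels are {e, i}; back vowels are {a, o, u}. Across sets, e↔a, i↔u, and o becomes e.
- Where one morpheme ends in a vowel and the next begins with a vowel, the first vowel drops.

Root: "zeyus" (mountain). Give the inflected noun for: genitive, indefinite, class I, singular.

zeyussufuynu

Attach number singular -su → zeyussu.
Attach definiteness indefinite -fu → zeyussufu.
Attach noun class class I -y → zeyussufuy.
Attach case genitive -ni → zeyussufuyni.
Apply vowel harmony: zeyussufuyni → zeyussufuynu.
Vowel deletion: no change.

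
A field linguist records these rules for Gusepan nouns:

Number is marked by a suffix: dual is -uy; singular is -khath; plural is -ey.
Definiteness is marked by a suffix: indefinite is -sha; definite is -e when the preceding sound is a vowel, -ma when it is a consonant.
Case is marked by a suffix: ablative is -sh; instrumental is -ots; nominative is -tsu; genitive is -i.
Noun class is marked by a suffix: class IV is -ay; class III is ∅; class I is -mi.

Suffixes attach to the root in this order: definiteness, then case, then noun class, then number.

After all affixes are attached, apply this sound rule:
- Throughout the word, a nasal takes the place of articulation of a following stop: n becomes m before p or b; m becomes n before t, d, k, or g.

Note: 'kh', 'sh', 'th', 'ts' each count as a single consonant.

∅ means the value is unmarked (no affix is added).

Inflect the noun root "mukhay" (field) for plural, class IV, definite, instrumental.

mukhaymaotsayey

Attach definiteness definite -ma (after consonant 'y') → mukhayma.
Attach case instrumental -ots → mukhaymaots.
Attach noun class class IV -ay → mukhaymaotsay.
Attach number plural -ey → mukhaymaotsayey.
Nasal assimilation: no change.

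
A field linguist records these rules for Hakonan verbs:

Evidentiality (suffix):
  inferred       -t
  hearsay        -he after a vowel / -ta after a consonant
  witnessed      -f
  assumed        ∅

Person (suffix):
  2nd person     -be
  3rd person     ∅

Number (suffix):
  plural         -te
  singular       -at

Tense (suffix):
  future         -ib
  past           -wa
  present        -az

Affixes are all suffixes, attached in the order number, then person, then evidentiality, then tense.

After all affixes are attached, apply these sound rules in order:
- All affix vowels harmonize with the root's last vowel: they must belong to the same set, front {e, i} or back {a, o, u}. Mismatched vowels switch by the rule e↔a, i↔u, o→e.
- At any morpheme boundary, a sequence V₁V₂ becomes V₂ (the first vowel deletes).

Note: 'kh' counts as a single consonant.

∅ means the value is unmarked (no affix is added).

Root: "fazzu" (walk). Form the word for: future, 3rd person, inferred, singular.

fazzattub

Attach number singular -at → fazzuat.
person = 3rd person: zero marking, form stays fazzuat.
Attach evidentiality inferred -t → fazzuatt.
Attach tense future -ib → fazzuattib.
Apply vowel harmony: fazzuattib → fazzuattub.
Apply vowel deletion: fazzuattub → fazzattub.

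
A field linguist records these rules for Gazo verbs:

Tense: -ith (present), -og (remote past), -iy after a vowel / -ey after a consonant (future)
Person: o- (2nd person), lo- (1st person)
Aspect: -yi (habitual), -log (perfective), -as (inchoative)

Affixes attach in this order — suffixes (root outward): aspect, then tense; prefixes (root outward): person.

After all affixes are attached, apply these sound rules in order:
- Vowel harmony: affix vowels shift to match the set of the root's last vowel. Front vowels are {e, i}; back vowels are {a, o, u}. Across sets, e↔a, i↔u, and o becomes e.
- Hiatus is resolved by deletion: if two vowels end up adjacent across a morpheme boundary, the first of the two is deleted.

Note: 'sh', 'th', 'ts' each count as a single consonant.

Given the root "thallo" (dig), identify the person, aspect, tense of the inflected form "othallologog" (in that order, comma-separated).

Segment: o-thallo-log-og.
person: o- → 2nd person.
aspect: -log → perfective.
tense: -og → remote past.

2nd person, perfective, remote past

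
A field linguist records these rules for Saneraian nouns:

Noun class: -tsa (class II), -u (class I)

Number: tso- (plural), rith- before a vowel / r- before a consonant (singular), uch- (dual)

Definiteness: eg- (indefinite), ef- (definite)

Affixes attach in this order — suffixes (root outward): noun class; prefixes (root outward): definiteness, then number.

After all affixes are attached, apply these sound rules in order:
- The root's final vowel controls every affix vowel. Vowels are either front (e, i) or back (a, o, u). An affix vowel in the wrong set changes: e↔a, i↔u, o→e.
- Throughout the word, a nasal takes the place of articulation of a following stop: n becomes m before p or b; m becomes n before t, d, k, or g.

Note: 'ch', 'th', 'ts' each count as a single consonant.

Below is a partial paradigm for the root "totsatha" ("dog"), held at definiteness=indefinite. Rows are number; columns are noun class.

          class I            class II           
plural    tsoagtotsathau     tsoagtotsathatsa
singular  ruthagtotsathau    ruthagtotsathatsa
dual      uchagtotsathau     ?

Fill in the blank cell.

uchagtotsathatsa

Attach noun class class II -tsa → totsathatsa.
Attach definiteness indefinite eg- → egtotsathatsa.
Attach number dual uch- → uchegtotsathatsa.
Apply vowel harmony: uchegtotsathatsa → uchagtotsathatsa.
Nasal assimilation: no change.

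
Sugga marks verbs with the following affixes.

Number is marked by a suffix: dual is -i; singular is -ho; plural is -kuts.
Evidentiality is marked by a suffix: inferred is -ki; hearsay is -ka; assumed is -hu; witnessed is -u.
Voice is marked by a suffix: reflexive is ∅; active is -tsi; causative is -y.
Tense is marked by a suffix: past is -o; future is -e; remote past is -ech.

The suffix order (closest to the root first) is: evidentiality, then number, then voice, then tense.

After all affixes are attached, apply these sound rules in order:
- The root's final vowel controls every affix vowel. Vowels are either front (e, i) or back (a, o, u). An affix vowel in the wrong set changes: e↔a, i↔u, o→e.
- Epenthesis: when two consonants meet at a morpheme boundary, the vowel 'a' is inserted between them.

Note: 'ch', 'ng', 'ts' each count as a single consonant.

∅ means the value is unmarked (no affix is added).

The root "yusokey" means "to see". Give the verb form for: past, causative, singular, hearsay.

Attach evidentiality hearsay -ka → yusokeyka.
Attach number singular -ho → yusokeykaho.
Attach voice causative -y → yusokeykahoy.
Attach tense past -o → yusokeykahoyo.
Apply vowel harmony: yusokeykahoyo → yusokeykeheye.
Apply epenthesis: yusokeykeheye → yusokeyakeheye.

yusokeyakeheye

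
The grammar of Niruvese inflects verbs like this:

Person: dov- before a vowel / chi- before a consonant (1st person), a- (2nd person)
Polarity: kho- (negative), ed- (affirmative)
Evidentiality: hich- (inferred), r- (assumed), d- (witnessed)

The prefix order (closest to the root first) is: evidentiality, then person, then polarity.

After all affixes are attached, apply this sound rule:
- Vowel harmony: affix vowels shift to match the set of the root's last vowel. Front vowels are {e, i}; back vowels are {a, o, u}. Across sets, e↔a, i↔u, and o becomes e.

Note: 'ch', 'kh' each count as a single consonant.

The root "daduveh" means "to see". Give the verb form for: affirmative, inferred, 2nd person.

edehichdaduveh

Attach evidentiality inferred hich- → hichdaduveh.
Attach person 2nd person a- → ahichdaduveh.
Attach polarity affirmative ed- → edahichdaduveh.
Apply vowel harmony: edahichdaduveh → edehichdaduveh.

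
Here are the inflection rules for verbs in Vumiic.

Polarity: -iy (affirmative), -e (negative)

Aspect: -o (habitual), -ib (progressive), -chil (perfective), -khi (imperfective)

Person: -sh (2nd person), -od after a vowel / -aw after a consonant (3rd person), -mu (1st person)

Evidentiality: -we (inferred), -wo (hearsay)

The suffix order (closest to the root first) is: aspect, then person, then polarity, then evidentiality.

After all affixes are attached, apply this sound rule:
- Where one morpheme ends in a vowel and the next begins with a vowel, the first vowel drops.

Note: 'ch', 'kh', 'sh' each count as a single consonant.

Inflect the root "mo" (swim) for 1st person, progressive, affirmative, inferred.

Attach aspect progressive -ib → moib.
Attach person 1st person -mu → moibmu.
Attach polarity affirmative -iy → moibmuiy.
Attach evidentiality inferred -we → moibmuiywe.
Apply vowel deletion: moibmuiywe → mibmiywe.

mibmiywe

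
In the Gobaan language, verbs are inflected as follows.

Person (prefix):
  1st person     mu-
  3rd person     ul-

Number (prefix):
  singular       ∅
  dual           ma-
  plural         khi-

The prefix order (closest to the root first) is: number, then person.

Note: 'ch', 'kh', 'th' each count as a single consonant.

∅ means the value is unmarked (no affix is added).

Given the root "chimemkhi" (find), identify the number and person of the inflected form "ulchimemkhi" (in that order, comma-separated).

singular, 3rd person

Segment: ul-chimemkhi.
number: ∅ → singular.
person: ul- → 3rd person.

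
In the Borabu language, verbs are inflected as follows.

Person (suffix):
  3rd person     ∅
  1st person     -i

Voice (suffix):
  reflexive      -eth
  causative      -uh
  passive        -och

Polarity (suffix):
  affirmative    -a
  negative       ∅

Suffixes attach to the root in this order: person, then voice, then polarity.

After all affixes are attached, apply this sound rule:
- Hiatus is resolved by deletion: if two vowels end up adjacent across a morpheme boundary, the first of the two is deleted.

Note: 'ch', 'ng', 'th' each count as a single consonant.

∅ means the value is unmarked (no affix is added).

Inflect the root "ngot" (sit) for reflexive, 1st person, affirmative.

ngotetha

Attach person 1st person -i → ngoti.
Attach voice reflexive -eth → ngotieth.
Attach polarity affirmative -a → ngotietha.
Apply vowel deletion: ngotietha → ngotetha.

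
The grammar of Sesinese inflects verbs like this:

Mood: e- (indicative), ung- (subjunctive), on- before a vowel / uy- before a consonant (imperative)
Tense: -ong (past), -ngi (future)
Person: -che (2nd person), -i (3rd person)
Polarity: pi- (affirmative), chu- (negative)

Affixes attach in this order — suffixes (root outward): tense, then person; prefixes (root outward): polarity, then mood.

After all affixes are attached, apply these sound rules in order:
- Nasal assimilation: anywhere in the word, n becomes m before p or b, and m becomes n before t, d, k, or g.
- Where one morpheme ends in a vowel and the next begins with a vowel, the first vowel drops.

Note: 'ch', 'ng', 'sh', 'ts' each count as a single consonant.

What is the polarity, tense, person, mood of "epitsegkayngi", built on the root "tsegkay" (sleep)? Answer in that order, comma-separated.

Segment: e-pi-tsegkay-ngi-i.
polarity: pi- → affirmative.
tense: -ngi → future.
person: -i → 3rd person.
mood: e- → indicative.

affirmative, future, 3rd person, indicative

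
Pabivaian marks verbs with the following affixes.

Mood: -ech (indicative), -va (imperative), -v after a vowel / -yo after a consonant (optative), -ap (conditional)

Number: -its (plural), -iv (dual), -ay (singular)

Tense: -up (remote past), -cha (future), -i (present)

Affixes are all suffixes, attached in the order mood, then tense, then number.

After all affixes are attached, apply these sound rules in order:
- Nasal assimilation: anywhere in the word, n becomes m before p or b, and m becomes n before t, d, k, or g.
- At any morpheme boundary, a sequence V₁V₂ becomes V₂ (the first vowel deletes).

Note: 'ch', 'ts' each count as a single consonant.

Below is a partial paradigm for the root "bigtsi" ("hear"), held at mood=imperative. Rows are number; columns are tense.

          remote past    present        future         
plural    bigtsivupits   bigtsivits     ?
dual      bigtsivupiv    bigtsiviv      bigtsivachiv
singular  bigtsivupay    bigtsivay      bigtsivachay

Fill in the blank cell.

bigtsivachits

Attach mood imperative -va → bigtsiva.
Attach tense future -cha → bigtsivacha.
Attach number plural -its → bigtsivachaits.
Nasal assimilation: no change.
Apply vowel deletion: bigtsivachaits → bigtsivachits.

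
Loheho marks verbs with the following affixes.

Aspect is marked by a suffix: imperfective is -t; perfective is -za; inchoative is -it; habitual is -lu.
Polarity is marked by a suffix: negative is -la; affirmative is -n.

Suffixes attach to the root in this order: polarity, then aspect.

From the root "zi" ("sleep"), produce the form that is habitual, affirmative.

zinlu

Attach polarity affirmative -n → zin.
Attach aspect habitual -lu → zinlu.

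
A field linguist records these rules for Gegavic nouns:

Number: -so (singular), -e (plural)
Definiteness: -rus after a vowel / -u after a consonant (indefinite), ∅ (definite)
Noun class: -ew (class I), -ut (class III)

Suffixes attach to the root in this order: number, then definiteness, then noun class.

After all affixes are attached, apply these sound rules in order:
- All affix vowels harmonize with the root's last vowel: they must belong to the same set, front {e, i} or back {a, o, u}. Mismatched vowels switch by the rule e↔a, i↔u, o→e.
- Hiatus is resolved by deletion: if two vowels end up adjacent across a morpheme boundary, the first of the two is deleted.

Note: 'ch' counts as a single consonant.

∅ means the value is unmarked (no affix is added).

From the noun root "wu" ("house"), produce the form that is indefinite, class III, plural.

Attach number plural -e → wue.
Attach definiteness indefinite -rus (after vowel 'e') → wuerus.
Attach noun class class III -ut → wuerusut.
Apply vowel harmony: wuerusut → wuarusut.
Apply vowel deletion: wuarusut → warusut.

warusut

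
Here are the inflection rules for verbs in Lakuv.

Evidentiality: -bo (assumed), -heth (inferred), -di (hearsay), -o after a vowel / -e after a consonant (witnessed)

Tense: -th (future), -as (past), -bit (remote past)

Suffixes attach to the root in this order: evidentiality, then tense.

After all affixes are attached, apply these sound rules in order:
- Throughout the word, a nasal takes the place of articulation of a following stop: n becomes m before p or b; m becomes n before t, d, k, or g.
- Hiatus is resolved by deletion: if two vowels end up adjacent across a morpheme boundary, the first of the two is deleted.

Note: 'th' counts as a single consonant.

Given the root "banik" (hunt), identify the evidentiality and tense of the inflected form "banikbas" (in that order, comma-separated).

assumed, past

Segment: banik-bo-as.
evidentiality: -bo → assumed.
tense: -as → past.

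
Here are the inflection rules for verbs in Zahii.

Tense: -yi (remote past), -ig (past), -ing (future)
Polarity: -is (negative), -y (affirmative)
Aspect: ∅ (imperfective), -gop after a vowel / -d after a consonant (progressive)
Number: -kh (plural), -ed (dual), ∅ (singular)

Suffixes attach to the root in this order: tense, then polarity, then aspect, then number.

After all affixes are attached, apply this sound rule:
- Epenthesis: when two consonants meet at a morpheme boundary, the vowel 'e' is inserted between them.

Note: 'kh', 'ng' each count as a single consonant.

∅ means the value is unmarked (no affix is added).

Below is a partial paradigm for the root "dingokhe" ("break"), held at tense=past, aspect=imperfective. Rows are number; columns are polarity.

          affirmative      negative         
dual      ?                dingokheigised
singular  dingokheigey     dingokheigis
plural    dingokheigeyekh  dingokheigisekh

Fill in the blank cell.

Attach tense past -ig → dingokheig.
Attach polarity affirmative -y → dingokheigy.
aspect = imperfective: zero marking, form stays dingokheigy.
Attach number dual -ed → dingokheigyed.
Apply epenthesis: dingokheigyed → dingokheigeyed.

dingokheigeyed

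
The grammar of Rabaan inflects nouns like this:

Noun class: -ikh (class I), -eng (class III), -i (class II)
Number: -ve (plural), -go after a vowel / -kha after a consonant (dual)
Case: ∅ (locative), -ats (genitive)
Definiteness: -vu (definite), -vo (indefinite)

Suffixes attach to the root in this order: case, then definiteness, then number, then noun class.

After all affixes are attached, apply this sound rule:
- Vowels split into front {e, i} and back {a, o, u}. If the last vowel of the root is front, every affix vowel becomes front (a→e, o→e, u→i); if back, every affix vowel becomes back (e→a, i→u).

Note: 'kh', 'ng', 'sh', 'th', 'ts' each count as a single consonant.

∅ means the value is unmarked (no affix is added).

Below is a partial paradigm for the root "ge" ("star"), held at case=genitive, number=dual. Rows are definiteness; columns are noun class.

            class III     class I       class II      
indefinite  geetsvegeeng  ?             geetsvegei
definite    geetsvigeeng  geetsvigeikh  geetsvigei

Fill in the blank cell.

Attach case genitive -ats → geats.
Attach definiteness indefinite -vo → geatsvo.
Attach number dual -go (after vowel 'o') → geatsvogo.
Attach noun class class I -ikh → geatsvogoikh.
Apply vowel harmony: geatsvogoikh → geetsvegeikh.

geetsvegeikh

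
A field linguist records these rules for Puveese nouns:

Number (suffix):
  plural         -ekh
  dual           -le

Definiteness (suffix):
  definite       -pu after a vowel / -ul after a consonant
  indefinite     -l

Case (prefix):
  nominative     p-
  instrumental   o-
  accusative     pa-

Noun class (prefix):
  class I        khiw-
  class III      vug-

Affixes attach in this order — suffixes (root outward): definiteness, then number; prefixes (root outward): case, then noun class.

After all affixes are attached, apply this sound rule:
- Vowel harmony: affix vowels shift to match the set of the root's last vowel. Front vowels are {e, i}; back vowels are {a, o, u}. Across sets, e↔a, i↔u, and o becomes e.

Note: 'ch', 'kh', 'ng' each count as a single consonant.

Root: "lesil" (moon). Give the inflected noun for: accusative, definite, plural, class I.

khiwpelesililekh

Attach definiteness definite -ul (after consonant 'l') → lesilul.
Attach case accusative pa- → palesilul.
Attach noun class class I khiw- → khiwpalesilul.
Attach number plural -ekh → khiwpalesilulekh.
Apply vowel harmony: khiwpalesilulekh → khiwpelesililekh.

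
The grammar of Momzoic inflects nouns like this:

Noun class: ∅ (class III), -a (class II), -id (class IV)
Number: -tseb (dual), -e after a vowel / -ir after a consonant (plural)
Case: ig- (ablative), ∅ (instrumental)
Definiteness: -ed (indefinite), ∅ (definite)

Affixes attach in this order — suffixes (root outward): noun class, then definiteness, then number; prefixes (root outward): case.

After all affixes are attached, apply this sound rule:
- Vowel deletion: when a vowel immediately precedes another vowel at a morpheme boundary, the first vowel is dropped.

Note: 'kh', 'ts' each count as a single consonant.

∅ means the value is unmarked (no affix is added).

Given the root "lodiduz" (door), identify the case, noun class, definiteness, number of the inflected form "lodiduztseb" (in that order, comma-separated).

instrumental, class III, definite, dual

Segment: lodiduz-tseb.
case: ∅ → instrumental.
noun class: ∅ → class III.
definiteness: ∅ → definite.
number: -tseb → dual.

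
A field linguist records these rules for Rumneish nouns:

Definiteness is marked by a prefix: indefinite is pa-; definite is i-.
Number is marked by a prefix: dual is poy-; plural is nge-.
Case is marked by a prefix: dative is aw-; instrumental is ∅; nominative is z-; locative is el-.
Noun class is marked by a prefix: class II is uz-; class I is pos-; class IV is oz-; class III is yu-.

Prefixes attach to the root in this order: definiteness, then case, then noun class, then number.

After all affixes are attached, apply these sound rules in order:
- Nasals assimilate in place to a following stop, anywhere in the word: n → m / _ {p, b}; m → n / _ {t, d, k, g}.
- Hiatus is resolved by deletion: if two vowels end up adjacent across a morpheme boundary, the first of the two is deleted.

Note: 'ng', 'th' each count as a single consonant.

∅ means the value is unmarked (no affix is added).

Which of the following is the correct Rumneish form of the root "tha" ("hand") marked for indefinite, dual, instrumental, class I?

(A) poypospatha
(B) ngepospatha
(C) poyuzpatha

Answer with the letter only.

A

Attach definiteness indefinite pa- → patha.
case = instrumental: zero marking, form stays patha.
Attach noun class class I pos- → pospatha.
Attach number dual poy- → poypospatha.
Nasal assimilation: no change.
Vowel deletion: no change.
So the correct form is poypospatha, option (A).
(C) poyuzpatha is wrong: it uses class II instead of class I for noun class.
(B) ngepospatha is wrong: it uses plural instead of dual for number.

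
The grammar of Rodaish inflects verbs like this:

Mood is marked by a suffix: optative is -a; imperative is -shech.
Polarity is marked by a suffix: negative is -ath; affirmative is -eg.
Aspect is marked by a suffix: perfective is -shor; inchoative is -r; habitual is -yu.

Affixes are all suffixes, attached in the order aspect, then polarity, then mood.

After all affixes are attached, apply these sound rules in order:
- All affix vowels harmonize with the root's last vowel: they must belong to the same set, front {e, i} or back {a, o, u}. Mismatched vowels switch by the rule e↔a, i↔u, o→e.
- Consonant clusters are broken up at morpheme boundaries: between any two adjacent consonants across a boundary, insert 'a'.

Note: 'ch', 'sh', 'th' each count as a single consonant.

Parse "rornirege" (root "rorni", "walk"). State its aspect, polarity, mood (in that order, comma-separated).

inchoative, affirmative, optative

Segment: rorni-r-eg-a.
aspect: -r → inchoative.
polarity: -eg → affirmative.
mood: -a → optative.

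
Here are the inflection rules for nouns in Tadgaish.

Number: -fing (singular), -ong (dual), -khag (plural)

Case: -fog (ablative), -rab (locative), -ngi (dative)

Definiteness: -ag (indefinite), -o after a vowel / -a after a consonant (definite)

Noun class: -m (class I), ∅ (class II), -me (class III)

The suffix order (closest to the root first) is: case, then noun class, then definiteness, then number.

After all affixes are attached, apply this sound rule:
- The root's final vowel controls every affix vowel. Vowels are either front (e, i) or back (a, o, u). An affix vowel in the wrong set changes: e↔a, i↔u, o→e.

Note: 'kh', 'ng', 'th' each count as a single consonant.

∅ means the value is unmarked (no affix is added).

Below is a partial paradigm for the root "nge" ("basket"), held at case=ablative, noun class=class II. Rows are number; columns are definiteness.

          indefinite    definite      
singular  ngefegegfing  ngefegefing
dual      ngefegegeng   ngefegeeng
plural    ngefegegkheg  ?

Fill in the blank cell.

Attach case ablative -fog → ngefog.
noun class = class II: zero marking, form stays ngefog.
Attach definiteness definite -a (after consonant 'g') → ngefoga.
Attach number plural -khag → ngefogakhag.
Apply vowel harmony: ngefogakhag → ngefegekheg.

ngefegekheg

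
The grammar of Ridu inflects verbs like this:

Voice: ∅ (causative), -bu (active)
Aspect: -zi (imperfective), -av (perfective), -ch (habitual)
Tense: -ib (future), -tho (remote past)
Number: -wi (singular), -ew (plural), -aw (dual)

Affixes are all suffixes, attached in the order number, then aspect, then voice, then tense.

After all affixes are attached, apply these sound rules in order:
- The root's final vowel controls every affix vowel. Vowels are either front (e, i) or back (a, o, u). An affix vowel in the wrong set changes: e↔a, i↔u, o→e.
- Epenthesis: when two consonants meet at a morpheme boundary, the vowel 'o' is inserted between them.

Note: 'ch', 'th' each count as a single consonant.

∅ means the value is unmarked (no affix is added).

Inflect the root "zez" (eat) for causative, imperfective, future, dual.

Attach number dual -aw → zezaw.
Attach aspect imperfective -zi → zezawzi.
voice = causative: zero marking, form stays zezawzi.
Attach tense future -ib → zezawziib.
Apply vowel harmony: zezawziib → zezewziib.
Apply epenthesis: zezewziib → zezewoziib.

zezewoziib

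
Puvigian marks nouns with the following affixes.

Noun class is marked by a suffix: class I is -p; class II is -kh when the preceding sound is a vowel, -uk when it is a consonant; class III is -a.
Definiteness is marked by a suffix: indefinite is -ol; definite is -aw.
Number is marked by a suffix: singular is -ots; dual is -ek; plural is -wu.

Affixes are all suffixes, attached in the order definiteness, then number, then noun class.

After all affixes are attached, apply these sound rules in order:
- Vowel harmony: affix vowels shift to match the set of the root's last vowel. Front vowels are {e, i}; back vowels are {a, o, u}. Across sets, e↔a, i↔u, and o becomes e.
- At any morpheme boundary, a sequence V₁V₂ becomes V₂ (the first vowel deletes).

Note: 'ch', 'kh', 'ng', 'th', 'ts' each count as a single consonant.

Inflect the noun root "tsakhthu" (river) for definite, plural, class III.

Attach definiteness definite -aw → tsakhthuaw.
Attach number plural -wu → tsakhthuawwu.
Attach noun class class III -a → tsakhthuawwua.
Vowel harmony: no change.
Apply vowel deletion: tsakhthuawwua → tsakhthawwa.

tsakhthawwa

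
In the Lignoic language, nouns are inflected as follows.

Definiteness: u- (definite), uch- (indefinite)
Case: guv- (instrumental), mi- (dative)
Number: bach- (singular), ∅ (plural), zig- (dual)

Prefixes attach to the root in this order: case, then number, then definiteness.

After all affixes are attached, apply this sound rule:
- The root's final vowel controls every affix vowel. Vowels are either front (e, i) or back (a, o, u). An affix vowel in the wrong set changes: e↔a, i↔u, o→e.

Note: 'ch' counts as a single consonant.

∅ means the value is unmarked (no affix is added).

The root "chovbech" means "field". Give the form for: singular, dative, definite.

ibechmichovbech

Attach case dative mi- → michovbech.
Attach number singular bach- → bachmichovbech.
Attach definiteness definite u- → ubachmichovbech.
Apply vowel harmony: ubachmichovbech → ibechmichovbech.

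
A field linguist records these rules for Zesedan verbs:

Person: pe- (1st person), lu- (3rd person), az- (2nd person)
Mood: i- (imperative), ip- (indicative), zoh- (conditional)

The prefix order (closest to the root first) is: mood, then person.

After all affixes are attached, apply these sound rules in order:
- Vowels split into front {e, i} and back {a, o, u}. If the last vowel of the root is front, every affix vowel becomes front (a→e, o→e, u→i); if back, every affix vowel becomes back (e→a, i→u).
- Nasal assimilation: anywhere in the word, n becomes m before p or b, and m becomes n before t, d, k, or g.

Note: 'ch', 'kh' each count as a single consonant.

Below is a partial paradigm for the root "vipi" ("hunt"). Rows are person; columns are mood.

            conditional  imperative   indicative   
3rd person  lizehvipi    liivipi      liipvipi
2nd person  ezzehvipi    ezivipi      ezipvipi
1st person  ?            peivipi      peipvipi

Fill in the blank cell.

Attach mood conditional zoh- → zohvipi.
Attach person 1st person pe- → pezohvipi.
Apply vowel harmony: pezohvipi → pezehvipi.
Nasal assimilation: no change.

pezehvipi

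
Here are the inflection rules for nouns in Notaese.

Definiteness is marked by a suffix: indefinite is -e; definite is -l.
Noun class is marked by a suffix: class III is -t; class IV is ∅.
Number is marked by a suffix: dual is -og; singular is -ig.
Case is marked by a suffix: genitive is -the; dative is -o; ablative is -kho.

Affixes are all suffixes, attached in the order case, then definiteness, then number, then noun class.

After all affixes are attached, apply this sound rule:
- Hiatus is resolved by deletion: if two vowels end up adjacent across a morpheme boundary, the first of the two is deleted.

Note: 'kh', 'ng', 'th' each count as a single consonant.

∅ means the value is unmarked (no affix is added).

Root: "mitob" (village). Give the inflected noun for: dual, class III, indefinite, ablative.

mitobkhogt

Attach case ablative -kho → mitobkho.
Attach definiteness indefinite -e → mitobkhoe.
Attach number dual -og → mitobkhoeog.
Attach noun class class III -t → mitobkhoeogt.
Apply vowel deletion: mitobkhoeogt → mitobkhogt.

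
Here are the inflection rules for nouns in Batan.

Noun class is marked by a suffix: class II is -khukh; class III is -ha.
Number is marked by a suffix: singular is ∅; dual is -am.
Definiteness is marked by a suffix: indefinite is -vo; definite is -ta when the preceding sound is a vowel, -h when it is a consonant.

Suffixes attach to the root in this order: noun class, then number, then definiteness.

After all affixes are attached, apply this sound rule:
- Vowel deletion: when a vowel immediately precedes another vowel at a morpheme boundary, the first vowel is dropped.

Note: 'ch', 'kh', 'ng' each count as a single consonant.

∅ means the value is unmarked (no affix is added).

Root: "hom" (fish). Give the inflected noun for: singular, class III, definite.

homhata

Attach noun class class III -ha → homha.
number = singular: zero marking, form stays homha.
Attach definiteness definite -ta (after vowel 'a') → homhata.
Vowel deletion: no change.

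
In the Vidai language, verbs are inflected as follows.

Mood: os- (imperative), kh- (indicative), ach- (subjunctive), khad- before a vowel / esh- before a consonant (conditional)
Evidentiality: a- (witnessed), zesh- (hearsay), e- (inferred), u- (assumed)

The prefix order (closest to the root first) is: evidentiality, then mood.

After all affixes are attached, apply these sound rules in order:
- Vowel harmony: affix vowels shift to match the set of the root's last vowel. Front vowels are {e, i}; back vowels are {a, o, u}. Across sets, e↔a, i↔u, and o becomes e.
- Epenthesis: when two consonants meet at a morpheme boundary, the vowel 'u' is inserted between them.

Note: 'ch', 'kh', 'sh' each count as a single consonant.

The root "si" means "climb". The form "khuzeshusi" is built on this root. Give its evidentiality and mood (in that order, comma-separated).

hearsay, indicative

Segment: kh-zesh-si.
evidentiality: zesh- → hearsay.
mood: kh- → indicative.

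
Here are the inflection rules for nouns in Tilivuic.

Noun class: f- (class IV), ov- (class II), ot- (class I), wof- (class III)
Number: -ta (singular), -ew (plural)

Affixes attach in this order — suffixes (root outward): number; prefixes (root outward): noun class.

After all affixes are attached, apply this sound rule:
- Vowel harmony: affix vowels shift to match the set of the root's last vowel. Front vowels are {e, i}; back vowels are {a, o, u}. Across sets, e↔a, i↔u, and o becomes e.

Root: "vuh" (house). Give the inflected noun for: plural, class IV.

Attach noun class class IV f- → fvuh.
Attach number plural -ew → fvuhew.
Apply vowel harmony: fvuhew → fvuhaw.

fvuhaw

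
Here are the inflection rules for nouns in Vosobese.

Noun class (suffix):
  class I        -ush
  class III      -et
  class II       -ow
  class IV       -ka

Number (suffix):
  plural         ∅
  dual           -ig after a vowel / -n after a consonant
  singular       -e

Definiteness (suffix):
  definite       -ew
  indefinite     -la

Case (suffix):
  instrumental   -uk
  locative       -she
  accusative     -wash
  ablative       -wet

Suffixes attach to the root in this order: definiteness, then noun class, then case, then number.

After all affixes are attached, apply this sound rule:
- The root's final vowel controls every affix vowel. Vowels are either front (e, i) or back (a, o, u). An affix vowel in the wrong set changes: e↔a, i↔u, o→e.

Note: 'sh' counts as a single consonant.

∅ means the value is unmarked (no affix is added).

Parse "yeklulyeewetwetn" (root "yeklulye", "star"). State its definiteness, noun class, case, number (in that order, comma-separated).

Segment: yeklulye-ew-et-wet-n.
definiteness: -ew → definite.
noun class: -et → class III.
case: -wet → ablative.
number: -ig/n → dual.

definite, class III, ablative, dual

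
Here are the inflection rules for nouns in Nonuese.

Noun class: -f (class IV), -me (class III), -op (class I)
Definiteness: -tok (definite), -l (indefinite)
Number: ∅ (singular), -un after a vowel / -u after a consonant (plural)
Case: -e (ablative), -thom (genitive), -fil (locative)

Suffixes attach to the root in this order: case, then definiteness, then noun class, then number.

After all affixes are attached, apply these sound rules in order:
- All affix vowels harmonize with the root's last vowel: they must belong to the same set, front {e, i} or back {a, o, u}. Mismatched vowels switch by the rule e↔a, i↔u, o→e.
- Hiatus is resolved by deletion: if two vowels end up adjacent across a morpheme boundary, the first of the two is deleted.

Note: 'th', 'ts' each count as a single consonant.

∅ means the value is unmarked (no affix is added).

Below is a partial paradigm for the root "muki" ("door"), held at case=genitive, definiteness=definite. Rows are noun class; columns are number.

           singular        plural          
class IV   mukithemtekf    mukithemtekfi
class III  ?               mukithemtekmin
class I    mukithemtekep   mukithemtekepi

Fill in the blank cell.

Attach case genitive -thom → mukithom.
Attach definiteness definite -tok → mukithomtok.
Attach noun class class III -me → mukithomtokme.
number = singular: zero marking, form stays mukithomtokme.
Apply vowel harmony: mukithomtokme → mukithemtekme.
Vowel deletion: no change.

mukithemtekme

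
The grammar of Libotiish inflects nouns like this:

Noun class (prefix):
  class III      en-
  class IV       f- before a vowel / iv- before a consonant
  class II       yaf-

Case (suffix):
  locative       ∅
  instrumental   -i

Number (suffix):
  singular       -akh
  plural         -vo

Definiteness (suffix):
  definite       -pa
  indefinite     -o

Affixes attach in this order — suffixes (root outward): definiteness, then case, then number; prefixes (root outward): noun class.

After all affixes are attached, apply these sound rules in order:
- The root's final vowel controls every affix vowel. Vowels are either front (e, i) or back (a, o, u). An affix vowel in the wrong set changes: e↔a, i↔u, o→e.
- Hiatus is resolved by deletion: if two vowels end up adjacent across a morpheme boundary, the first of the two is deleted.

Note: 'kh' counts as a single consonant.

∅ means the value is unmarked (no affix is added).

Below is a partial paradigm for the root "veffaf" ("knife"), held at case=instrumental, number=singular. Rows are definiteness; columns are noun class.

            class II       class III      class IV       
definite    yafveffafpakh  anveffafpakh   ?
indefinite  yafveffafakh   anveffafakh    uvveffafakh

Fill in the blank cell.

uvveffafpakh

Attach definiteness definite -pa → veffafpa.
Attach noun class class IV iv- (before consonant 'v') → ivveffafpa.
Attach case instrumental -i → ivveffafpai.
Attach number singular -akh → ivveffafpaiakh.
Apply vowel harmony: ivveffafpaiakh → uvveffafpauakh.
Apply vowel deletion: uvveffafpauakh → uvveffafpakh.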